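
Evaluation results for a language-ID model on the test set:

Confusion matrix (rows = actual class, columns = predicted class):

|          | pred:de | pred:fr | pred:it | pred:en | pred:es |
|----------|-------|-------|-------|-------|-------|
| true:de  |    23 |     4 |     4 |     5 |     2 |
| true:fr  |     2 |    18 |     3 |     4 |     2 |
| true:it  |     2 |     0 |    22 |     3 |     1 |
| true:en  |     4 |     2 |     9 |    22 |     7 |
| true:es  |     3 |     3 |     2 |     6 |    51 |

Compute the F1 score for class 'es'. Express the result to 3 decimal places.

F1 score = 2·TP/(2·TP+FP+FN).
es: TP=51, FP=2+2+1+7=12, FN=3+3+2+6=14 → 102/128 = 0.7969

0.797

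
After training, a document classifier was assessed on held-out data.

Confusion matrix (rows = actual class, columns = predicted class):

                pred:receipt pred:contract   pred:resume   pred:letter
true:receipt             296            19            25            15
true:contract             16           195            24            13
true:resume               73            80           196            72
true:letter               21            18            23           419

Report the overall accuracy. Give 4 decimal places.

Accuracy = trace / total = (296+195+196+419=1106) / 1505 = 1106/1505 = 0.7349

0.7349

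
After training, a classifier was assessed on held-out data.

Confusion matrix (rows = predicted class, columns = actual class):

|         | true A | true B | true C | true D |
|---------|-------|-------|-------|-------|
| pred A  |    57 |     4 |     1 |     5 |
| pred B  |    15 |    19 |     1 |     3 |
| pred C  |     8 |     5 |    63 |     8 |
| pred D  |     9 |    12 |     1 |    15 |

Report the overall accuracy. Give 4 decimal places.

0.6814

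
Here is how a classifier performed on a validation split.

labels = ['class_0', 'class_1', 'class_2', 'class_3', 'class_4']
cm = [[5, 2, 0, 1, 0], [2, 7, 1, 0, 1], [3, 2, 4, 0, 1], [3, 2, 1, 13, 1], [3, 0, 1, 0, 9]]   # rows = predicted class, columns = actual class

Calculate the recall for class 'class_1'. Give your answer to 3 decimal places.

recall = TP/(TP+FN).
class_1: TP=7, FN=2+2+2+0=6 → 7/13 = 0.5385

0.538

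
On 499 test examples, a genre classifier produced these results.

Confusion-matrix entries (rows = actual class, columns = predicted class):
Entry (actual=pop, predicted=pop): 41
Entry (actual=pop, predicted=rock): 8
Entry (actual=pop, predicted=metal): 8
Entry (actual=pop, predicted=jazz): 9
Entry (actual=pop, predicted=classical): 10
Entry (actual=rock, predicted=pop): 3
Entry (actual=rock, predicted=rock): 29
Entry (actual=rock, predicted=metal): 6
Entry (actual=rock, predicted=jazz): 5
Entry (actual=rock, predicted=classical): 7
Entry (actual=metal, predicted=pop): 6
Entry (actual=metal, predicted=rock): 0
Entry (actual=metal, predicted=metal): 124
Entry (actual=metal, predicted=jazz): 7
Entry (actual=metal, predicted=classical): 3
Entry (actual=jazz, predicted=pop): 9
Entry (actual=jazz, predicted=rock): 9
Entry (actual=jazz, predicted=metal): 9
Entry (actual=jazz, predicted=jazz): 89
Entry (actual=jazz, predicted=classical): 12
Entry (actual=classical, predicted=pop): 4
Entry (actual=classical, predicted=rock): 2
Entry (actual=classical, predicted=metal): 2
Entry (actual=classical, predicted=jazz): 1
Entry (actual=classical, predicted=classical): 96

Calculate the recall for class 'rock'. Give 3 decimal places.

0.580

One-vs-rest for 'rock': TP = diagonal; FP = other classes predicted 'rock'; FN = 'rock' predicted as other.
recall = TP/(TP+FN).
rock: TP=29, FN=3+6+5+7=21 → 29/50 = 0.5800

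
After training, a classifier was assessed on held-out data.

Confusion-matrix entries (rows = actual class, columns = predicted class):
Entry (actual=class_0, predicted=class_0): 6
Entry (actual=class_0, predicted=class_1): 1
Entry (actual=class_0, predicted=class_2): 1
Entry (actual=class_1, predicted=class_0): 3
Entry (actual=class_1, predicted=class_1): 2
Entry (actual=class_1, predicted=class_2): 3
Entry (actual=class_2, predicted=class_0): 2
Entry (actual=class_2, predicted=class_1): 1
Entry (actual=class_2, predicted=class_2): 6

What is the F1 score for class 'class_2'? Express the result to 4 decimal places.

One-vs-rest for 'class_2': TP = diagonal; FP = other classes predicted 'class_2'; FN = 'class_2' predicted as other.
F1 score = 2·TP/(2·TP+FP+FN).
class_2: TP=6, FP=1+3=4, FN=2+1=3 → 12/19 = 0.63158

0.6316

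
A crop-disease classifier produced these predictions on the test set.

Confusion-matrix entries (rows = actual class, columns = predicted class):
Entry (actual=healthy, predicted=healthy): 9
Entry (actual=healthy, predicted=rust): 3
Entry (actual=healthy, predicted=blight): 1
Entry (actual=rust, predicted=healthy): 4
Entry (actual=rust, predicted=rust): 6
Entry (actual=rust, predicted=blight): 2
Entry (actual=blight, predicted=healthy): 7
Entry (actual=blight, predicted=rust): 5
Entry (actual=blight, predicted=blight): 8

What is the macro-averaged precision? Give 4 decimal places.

0.5353

Per-class precision (TP/(TP+FP)):
  healthy: TP=9, FP=4+7=11 → 9/20 = 0.45000
  rust: TP=6, FP=3+5=8 → 6/14 = 0.42857
  blight: TP=8, FP=1+2=3 → 8/11 = 0.72727
Macro-precision = mean = (0.45000 + 0.42857 + 0.72727) / 3 = 0.5353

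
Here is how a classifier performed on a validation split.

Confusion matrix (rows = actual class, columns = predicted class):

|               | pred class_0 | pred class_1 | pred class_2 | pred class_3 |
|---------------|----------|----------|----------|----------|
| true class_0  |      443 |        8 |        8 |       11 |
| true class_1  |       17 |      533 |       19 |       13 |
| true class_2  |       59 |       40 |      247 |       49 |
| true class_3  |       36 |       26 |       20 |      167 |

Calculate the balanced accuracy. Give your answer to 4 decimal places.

0.7886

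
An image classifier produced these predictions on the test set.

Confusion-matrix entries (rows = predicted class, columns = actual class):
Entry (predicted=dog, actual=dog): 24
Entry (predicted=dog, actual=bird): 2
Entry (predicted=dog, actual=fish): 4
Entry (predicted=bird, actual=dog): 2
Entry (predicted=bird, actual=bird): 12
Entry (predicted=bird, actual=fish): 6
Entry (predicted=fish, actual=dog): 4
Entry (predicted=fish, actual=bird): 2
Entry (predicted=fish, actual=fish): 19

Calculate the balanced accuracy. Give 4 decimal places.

Balanced accuracy = mean of per-class recall.
  dog: recall = 24/30 = 0.80000
  bird: recall = 12/16 = 0.75000
  fish: recall = 19/29 = 0.65517
Mean = (0.80000 + 0.75000 + 0.65517) / 3 = 0.7351

0.7351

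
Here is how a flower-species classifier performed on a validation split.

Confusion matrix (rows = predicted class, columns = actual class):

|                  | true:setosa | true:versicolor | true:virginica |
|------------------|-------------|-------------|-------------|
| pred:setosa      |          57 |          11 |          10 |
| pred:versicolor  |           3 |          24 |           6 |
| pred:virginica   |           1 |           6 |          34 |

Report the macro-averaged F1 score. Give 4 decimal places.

Per-class F1 score (2·TP/(2·TP+FP+FN)):
  setosa: TP=57, FP=11+10=21, FN=3+1=4 → 114/139 = 0.82014
  versicolor: TP=24, FP=3+6=9, FN=11+6=17 → 48/74 = 0.64865
  virginica: TP=34, FP=1+6=7, FN=10+6=16 → 68/91 = 0.74725
Macro-F1 score = mean = (0.82014 + 0.64865 + 0.74725) / 3 = 0.7387

0.7387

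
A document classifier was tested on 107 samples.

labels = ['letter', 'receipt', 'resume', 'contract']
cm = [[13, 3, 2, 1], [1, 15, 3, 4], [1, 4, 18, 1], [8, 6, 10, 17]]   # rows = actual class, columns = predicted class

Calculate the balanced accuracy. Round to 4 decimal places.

Balanced accuracy = mean of per-class recall.
  letter: recall = 13/19 = 0.68421
  receipt: recall = 15/23 = 0.65217
  resume: recall = 18/24 = 0.75000
  contract: recall = 17/41 = 0.41463
Mean = (0.68421 + 0.65217 + 0.75000 + 0.41463) / 4 = 0.6253

0.6253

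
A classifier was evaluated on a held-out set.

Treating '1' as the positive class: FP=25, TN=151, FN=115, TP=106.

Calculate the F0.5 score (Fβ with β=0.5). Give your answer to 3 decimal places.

0.711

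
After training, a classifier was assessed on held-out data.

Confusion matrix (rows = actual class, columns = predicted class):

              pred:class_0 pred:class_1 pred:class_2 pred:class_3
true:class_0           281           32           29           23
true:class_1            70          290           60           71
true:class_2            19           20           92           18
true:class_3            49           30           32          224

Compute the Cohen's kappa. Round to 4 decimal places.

0.5386

Observed agreement pₒ = trace/N = 887/1340 = 0.66194
Expected agreement pₑ = Σ (rowᵢ·colᵢ)/N² = (365·419 + 491·372 + 149·213 + 335·336)/1340² = 0.26726
κ = (pₒ − pₑ)/(1 − pₑ) = (0.66194 − 0.26726)/(1 − 0.26726) = 0.5386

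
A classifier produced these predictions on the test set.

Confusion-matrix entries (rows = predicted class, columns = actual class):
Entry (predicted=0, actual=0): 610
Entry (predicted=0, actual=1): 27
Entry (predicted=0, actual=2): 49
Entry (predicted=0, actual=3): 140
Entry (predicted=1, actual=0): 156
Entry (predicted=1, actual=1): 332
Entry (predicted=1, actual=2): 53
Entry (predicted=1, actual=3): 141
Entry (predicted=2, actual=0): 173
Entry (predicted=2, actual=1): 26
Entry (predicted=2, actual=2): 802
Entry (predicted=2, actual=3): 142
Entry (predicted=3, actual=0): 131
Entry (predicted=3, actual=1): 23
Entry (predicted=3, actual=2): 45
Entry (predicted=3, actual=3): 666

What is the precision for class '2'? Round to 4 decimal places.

One-vs-rest for '2': TP = diagonal; FP = other classes predicted '2'; FN = '2' predicted as other.
precision = TP/(TP+FP).
2: TP=802, FP=173+26+142=341 → 802/1143 = 0.70166

0.7017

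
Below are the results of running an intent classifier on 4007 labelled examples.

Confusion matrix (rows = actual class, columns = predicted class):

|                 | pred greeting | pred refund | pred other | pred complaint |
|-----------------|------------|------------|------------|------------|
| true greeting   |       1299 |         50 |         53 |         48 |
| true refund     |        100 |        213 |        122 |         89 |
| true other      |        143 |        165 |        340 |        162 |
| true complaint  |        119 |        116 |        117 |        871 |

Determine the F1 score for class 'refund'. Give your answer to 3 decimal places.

0.399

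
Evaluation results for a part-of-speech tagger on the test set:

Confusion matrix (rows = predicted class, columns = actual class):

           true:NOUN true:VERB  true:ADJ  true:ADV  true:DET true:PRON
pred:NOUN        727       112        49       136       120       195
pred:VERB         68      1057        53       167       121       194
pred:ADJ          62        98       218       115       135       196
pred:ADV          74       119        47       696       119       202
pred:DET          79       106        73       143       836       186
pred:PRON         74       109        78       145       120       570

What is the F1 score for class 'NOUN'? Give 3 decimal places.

0.600

Treat 'NOUN' as positive and all other classes as negative.
F1 score = 2·TP/(2·TP+FP+FN).
NOUN: TP=727, FP=112+49+136+120+195=612, FN=68+62+74+79+74=357 → 1454/2423 = 0.6001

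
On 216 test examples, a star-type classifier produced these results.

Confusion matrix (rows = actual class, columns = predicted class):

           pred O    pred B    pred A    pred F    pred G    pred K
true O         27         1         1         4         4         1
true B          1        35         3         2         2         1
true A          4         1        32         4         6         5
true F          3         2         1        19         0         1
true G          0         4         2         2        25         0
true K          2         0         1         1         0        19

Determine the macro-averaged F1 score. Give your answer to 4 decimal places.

Per-class F1 score (2·TP/(2·TP+FP+FN)):
  O: TP=27, FP=1+4+3+0+2=10, FN=1+1+4+4+1=11 → 54/75 = 0.72000
  B: TP=35, FP=1+1+2+4+0=8, FN=1+3+2+2+1=9 → 70/87 = 0.80460
  A: TP=32, FP=1+3+1+2+1=8, FN=4+1+4+6+5=20 → 64/92 = 0.69565
  F: TP=19, FP=4+2+4+2+1=13, FN=3+2+1+0+1=7 → 38/58 = 0.65517
  G: TP=25, FP=4+2+6+0+0=12, FN=0+4+2+2+0=8 → 50/70 = 0.71429
  K: TP=19, FP=1+1+5+1+0=8, FN=2+0+1+1+0=4 → 38/50 = 0.76000
Macro-F1 score = mean = (0.72000 + 0.80460 + 0.69565 + 0.65517 + 0.71429 + 0.76000) / 6 = 0.7250

0.7250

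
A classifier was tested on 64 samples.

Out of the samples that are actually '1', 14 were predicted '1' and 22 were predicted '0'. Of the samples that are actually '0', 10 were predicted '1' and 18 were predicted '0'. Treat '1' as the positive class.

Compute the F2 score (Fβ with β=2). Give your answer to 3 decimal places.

0.417

Fβ = (1+β²)·TP / ((1+β²)·TP + β²·FN + FP), with β²=4
= 5·14 / (5·14 + 4·22 + 10) = 0.417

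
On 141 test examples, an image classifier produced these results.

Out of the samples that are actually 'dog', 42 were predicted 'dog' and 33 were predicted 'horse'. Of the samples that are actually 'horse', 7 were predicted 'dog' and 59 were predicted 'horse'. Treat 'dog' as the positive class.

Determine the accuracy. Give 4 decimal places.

0.7163

Accuracy = (TP+TN)/N = (42+59)/141 = 0.7163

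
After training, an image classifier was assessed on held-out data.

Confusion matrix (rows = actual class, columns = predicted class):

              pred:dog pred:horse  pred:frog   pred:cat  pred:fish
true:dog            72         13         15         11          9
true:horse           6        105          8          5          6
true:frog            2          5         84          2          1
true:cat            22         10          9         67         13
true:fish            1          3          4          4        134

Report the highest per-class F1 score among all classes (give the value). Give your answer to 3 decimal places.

0.867

Per-class F1 score (2·TP/(2·TP+FP+FN)):
  dog: TP=72, FP=6+2+22+1=31, FN=13+15+11+9=48 → 144/223 = 0.6457
  horse: TP=105, FP=13+5+10+3=31, FN=6+8+5+6=25 → 210/266 = 0.7895
  frog: TP=84, FP=15+8+9+4=36, FN=2+5+2+1=10 → 168/214 = 0.7850
  cat: TP=67, FP=11+5+2+4=22, FN=22+10+9+13=54 → 134/210 = 0.6381
  fish: TP=134, FP=9+6+1+13=29, FN=1+3+4+4=12 → 268/309 = 0.8673
Highest is class 'fish' with F1 score = 0.867.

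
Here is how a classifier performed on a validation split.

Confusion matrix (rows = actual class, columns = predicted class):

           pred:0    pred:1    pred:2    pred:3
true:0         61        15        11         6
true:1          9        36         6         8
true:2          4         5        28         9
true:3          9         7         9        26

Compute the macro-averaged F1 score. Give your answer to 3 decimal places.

Per-class F1 score (2·TP/(2·TP+FP+FN)):
  0: TP=61, FP=9+4+9=22, FN=15+11+6=32 → 122/176 = 0.6932
  1: TP=36, FP=15+5+7=27, FN=9+6+8=23 → 72/122 = 0.5902
  2: TP=28, FP=11+6+9=26, FN=4+5+9=18 → 56/100 = 0.5600
  3: TP=26, FP=6+8+9=23, FN=9+7+9=25 → 52/100 = 0.5200
Macro-F1 score = mean = (0.6932 + 0.5902 + 0.5600 + 0.5200) / 4 = 0.591

0.591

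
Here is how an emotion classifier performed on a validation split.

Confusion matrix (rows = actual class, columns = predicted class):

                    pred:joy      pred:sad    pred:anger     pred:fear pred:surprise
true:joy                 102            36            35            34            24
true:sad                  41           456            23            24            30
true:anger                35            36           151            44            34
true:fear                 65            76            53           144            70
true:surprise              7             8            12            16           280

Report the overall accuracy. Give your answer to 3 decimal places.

0.617

Accuracy = trace / total = (102+456+151+144+280=1133) / 1836 = 1133/1836 = 0.617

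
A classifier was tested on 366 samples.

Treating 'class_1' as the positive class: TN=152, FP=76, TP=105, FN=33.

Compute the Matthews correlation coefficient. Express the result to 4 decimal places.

MCC = (TP·TN − FP·FN) / √((TP+FP)(TP+FN)(TN+FP)(TN+FN))
Numerator = 105·152 − 76·33 = 13452
Denominator = √(181·138·228·185) = √1053572040 = 32458.7745
MCC = 13452 / 32458.7745 = 0.4144

0.4144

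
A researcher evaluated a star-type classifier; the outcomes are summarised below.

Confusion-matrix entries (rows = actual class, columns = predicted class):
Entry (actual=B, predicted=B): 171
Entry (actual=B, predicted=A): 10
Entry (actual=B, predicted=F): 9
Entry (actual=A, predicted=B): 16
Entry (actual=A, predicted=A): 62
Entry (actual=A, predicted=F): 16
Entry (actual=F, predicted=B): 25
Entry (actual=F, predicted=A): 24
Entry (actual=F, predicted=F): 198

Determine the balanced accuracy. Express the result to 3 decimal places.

Balanced accuracy = mean of per-class recall.
  B: recall = 171/190 = 0.9000
  A: recall = 62/94 = 0.6596
  F: recall = 198/247 = 0.8016
Mean = (0.9000 + 0.6596 + 0.8016) / 3 = 0.787

0.787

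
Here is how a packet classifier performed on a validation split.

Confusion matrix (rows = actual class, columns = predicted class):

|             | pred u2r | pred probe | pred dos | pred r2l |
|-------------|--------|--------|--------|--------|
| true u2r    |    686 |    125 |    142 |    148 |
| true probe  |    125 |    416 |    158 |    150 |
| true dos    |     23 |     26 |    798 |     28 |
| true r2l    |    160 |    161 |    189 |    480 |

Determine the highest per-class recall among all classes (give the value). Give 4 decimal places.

0.9120

Per-class recall (TP/(TP+FN)):
  u2r: TP=686, FN=125+142+148=415 → 686/1101 = 0.62307
  probe: TP=416, FN=125+158+150=433 → 416/849 = 0.48999
  dos: TP=798, FN=23+26+28=77 → 798/875 = 0.91200
  r2l: TP=480, FN=160+161+189=510 → 480/990 = 0.48485
Highest is class 'dos' with recall = 0.9120.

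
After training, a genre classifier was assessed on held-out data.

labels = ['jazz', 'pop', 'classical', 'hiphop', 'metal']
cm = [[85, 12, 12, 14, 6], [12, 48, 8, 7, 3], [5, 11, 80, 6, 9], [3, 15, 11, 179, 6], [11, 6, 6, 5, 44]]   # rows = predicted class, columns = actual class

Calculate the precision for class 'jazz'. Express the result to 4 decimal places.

0.6589

Take TP from the diagonal, FP from the rest of the 'jazz' prediction marginal, FN from the rest of the 'jazz' actual marginal.
precision = TP/(TP+FP).
jazz: TP=85, FP=12+12+14+6=44 → 85/129 = 0.65891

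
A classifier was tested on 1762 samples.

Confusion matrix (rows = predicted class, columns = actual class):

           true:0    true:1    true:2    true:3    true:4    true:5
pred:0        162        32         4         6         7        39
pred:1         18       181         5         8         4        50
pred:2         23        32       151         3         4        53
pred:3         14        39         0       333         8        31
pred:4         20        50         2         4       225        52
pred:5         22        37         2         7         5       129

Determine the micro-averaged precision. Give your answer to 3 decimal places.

0.670

Micro-averaging pools counts across classes: ΣTP=1181, ΣFP=581, ΣFN=581.
Micro-precision = TP/(TP+FP) on pooled counts = 0.670 (equals overall accuracy in single-label multiclass).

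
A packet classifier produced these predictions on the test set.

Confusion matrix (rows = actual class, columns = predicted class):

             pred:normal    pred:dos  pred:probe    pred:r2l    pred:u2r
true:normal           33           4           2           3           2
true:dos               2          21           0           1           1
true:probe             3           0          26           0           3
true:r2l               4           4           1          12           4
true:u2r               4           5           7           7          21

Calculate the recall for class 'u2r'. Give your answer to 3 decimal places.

0.477

Treat 'u2r' as positive and all other classes as negative.
recall = TP/(TP+FN).
u2r: TP=21, FN=4+5+7+7=23 → 21/44 = 0.4773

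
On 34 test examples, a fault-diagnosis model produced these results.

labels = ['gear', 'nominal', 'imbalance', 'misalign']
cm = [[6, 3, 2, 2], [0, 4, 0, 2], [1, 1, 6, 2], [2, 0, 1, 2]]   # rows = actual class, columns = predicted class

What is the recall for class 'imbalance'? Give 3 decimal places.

0.600

Take TP from the diagonal, FP from the rest of the 'imbalance' prediction marginal, FN from the rest of the 'imbalance' actual marginal.
recall = TP/(TP+FN).
imbalance: TP=6, FN=1+1+2=4 → 6/10 = 0.6000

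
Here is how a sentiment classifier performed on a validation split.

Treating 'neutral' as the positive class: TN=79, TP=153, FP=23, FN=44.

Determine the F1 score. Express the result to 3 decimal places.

0.820

Precision = TP/(TP+FP) = 153/176 = 0.8693
Recall = TP/(TP+FN) = 153/197 = 0.7766
F1 = 2·TP/(2·TP+FP+FN) = 306/373 = 0.820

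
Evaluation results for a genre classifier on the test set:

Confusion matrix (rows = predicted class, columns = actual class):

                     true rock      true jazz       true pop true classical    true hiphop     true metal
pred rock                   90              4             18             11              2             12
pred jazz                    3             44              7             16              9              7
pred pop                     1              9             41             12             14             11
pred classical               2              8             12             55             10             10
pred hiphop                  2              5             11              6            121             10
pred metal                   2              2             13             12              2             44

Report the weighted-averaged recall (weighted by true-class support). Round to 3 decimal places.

Per-class recall (TP/(TP+FN)):
  rock: TP=90, FN=3+1+2+2+2=10 → 90/100 = 0.9000
  jazz: TP=44, FN=4+9+8+5+2=28 → 44/72 = 0.6111
  pop: TP=41, FN=18+7+12+11+13=61 → 41/102 = 0.4020
  classical: TP=55, FN=11+16+12+6+12=57 → 55/112 = 0.4911
  hiphop: TP=121, FN=2+9+14+10+2=37 → 121/158 = 0.7658
  metal: TP=44, FN=12+7+11+10+10=50 → 44/94 = 0.4681
Weighted-recall = Σ (supportᵢ/N)·recallᵢ with N=638: (100/638)·0.9000 + (72/638)·0.6111 + (102/638)·0.4020 + (112/638)·0.4911 + (158/638)·0.7658 + (94/638)·0.4681 = 0.619

0.619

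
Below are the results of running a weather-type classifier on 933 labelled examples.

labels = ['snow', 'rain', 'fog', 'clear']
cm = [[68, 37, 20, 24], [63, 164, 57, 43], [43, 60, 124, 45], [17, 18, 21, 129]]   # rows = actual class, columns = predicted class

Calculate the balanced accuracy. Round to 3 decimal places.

Balanced accuracy = mean of per-class recall.
  snow: recall = 68/149 = 0.4564
  rain: recall = 164/327 = 0.5015
  fog: recall = 124/272 = 0.4559
  clear: recall = 129/185 = 0.6973
Mean = (0.4564 + 0.5015 + 0.4559 + 0.6973) / 4 = 0.528

0.528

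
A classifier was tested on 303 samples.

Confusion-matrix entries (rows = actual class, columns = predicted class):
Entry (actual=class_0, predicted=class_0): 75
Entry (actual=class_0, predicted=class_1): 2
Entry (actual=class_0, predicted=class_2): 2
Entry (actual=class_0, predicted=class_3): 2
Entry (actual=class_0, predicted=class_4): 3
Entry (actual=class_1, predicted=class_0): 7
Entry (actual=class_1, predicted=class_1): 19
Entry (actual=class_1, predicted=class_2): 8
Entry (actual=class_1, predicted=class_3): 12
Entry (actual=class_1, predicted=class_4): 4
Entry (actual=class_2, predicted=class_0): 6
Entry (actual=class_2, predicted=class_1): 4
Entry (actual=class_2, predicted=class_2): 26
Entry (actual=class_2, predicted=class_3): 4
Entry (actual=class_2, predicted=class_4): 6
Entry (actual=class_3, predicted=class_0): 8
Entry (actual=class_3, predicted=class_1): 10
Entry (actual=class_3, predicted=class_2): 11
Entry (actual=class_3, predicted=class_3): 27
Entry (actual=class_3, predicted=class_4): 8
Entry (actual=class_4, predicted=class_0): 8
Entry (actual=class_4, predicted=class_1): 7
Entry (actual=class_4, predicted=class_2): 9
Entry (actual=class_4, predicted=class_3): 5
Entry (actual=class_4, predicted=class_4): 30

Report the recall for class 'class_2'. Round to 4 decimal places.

0.5652

Treat 'class_2' as positive and all other classes as negative.
recall = TP/(TP+FN).
class_2: TP=26, FN=6+4+4+6=20 → 26/46 = 0.56522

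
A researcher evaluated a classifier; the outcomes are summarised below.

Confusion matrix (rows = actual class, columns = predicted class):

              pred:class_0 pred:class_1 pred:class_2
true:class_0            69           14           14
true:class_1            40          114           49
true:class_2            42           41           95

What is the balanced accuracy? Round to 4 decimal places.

0.6022

Balanced accuracy = mean of per-class recall.
  class_0: recall = 69/97 = 0.71134
  class_1: recall = 114/203 = 0.56158
  class_2: recall = 95/178 = 0.53371
Mean = (0.71134 + 0.56158 + 0.53371) / 3 = 0.6022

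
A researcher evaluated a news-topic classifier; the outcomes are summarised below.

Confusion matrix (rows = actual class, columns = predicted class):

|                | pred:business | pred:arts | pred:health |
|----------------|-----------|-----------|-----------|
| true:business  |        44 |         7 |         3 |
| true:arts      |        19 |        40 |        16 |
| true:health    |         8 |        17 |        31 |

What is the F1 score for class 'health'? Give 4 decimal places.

0.5849

One-vs-rest for 'health': TP = diagonal; FP = other classes predicted 'health'; FN = 'health' predicted as other.
F1 score = 2·TP/(2·TP+FP+FN).
health: TP=31, FP=3+16=19, FN=8+17=25 → 62/106 = 0.58491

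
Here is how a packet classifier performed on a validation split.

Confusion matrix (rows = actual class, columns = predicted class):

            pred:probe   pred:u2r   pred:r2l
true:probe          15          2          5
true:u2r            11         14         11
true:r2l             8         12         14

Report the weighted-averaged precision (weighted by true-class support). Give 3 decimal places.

0.474

Per-class precision (TP/(TP+FP)):
  probe: TP=15, FP=11+8=19 → 15/34 = 0.4412
  u2r: TP=14, FP=2+12=14 → 14/28 = 0.5000
  r2l: TP=14, FP=5+11=16 → 14/30 = 0.4667
Weighted-precision = Σ (supportᵢ/N)·precisionᵢ with N=92: (22/92)·0.4412 + (36/92)·0.5000 + (34/92)·0.4667 = 0.474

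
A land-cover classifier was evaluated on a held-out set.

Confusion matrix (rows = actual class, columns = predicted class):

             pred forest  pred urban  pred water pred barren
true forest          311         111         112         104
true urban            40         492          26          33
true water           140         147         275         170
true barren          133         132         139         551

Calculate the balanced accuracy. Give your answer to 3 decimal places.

0.568

Balanced accuracy = mean of per-class recall.
  forest: recall = 311/638 = 0.4875
  urban: recall = 492/591 = 0.8325
  water: recall = 275/732 = 0.3757
  barren: recall = 551/955 = 0.5770
Mean = (0.4875 + 0.8325 + 0.3757 + 0.5770) / 4 = 0.568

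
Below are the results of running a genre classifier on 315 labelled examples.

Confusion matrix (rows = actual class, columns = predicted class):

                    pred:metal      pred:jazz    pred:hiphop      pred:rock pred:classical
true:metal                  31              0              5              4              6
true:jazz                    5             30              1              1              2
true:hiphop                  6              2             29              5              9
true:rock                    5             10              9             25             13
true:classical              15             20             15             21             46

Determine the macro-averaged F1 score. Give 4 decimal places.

0.5192

Per-class F1 score (2·TP/(2·TP+FP+FN)):
  metal: TP=31, FP=5+6+5+15=31, FN=0+5+4+6=15 → 62/108 = 0.57407
  jazz: TP=30, FP=0+2+10+20=32, FN=5+1+1+2=9 → 60/101 = 0.59406
  hiphop: TP=29, FP=5+1+9+15=30, FN=6+2+5+9=22 → 58/110 = 0.52727
  rock: TP=25, FP=4+1+5+21=31, FN=5+10+9+13=37 → 50/118 = 0.42373
  classical: TP=46, FP=6+2+9+13=30, FN=15+20+15+21=71 → 92/193 = 0.47668
Macro-F1 score = mean = (0.57407 + 0.59406 + 0.52727 + 0.42373 + 0.47668) / 5 = 0.5192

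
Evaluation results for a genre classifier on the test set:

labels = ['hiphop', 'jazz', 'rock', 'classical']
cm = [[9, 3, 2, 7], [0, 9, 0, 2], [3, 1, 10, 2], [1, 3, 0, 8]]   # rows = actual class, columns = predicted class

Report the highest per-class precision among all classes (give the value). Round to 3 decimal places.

Per-class precision (TP/(TP+FP)):
  hiphop: TP=9, FP=0+3+1=4 → 9/13 = 0.6923
  jazz: TP=9, FP=3+1+3=7 → 9/16 = 0.5625
  rock: TP=10, FP=2+0+0=2 → 10/12 = 0.8333
  classical: TP=8, FP=7+2+2=11 → 8/19 = 0.4211
Highest is class 'rock' with precision = 0.833.

0.833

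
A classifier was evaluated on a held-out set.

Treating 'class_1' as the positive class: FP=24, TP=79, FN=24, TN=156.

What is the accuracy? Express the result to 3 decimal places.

Accuracy = (TP+TN)/N = (79+156)/283 = 0.830

0.830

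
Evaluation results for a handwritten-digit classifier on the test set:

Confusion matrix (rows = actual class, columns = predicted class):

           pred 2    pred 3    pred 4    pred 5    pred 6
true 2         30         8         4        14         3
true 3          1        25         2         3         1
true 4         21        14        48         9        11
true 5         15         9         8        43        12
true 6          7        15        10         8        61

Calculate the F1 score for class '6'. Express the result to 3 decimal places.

0.646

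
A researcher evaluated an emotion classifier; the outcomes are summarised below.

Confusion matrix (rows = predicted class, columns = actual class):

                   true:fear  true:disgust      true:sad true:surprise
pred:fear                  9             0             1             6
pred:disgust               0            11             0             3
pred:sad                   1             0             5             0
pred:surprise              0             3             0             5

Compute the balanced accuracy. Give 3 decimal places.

Balanced accuracy = mean of per-class recall.
  fear: recall = 9/10 = 0.9000
  disgust: recall = 11/14 = 0.7857
  sad: recall = 5/6 = 0.8333
  surprise: recall = 5/14 = 0.3571
Mean = (0.9000 + 0.7857 + 0.8333 + 0.3571) / 4 = 0.719

0.719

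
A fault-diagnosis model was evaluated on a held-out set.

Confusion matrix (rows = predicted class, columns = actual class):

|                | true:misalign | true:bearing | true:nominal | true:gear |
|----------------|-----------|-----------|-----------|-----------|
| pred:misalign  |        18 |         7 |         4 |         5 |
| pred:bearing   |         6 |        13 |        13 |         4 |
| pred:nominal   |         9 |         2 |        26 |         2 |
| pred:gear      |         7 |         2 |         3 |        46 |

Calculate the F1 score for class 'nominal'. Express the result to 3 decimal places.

Take TP from the diagonal, FP from the rest of the 'nominal' prediction marginal, FN from the rest of the 'nominal' actual marginal.
F1 score = 2·TP/(2·TP+FP+FN).
nominal: TP=26, FP=9+2+2=13, FN=4+13+3=20 → 52/85 = 0.6118

0.612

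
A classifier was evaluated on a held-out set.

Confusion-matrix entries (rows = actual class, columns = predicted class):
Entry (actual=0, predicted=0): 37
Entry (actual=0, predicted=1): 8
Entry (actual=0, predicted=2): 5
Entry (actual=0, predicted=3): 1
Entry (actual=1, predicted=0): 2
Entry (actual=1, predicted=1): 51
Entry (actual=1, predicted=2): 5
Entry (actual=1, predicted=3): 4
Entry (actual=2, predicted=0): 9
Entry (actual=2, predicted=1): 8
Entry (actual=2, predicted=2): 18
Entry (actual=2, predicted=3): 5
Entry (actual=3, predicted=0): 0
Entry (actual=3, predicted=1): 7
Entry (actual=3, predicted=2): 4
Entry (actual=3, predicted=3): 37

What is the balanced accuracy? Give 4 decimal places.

0.6922

Balanced accuracy = mean of per-class recall.
  0: recall = 37/51 = 0.72549
  1: recall = 51/62 = 0.82258
  2: recall = 18/40 = 0.45000
  3: recall = 37/48 = 0.77083
Mean = (0.72549 + 0.82258 + 0.45000 + 0.77083) / 4 = 0.6922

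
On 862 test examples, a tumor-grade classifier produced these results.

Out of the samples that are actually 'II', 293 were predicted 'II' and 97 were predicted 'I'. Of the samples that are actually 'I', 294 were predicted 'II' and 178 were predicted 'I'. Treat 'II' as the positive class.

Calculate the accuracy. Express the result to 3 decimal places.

0.546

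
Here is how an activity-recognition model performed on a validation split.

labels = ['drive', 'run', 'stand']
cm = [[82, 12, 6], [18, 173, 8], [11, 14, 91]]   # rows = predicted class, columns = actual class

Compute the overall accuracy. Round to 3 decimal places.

0.834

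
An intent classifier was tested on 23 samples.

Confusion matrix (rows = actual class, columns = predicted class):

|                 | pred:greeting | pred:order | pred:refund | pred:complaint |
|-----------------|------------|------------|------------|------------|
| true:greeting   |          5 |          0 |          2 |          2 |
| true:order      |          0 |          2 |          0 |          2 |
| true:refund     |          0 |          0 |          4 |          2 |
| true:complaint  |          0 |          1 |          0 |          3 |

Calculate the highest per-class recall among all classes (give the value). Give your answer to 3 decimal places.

Per-class recall (TP/(TP+FN)):
  greeting: TP=5, FN=0+2+2=4 → 5/9 = 0.5556
  order: TP=2, FN=0+0+2=2 → 2/4 = 0.5000
  refund: TP=4, FN=0+0+2=2 → 4/6 = 0.6667
  complaint: TP=3, FN=0+1+0=1 → 3/4 = 0.7500
Highest is class 'complaint' with recall = 0.750.

0.750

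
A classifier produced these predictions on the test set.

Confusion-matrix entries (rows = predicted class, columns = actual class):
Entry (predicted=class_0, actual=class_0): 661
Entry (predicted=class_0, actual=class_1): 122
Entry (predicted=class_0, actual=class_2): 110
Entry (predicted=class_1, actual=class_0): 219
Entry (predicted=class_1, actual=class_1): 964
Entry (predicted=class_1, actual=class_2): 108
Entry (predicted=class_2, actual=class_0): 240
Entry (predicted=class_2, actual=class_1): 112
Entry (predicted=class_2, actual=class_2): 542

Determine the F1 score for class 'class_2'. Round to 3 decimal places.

0.655

Treat 'class_2' as positive and all other classes as negative.
F1 score = 2·TP/(2·TP+FP+FN).
class_2: TP=542, FP=240+112=352, FN=110+108=218 → 1084/1654 = 0.6554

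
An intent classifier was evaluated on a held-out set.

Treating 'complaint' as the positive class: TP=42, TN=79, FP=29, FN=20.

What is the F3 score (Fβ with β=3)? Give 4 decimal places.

0.6677

Fβ = (1+β²)·TP / ((1+β²)·TP + β²·FN + FP), with β²=9
= 10·42 / (10·42 + 9·20 + 29) = 0.6677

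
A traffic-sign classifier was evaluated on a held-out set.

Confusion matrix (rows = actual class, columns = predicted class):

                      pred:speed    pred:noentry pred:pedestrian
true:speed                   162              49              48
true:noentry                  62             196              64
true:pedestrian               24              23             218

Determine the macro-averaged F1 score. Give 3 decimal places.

0.679

Per-class F1 score (2·TP/(2·TP+FP+FN)):
  speed: TP=162, FP=62+24=86, FN=49+48=97 → 324/507 = 0.6391
  noentry: TP=196, FP=49+23=72, FN=62+64=126 → 392/590 = 0.6644
  pedestrian: TP=218, FP=48+64=112, FN=24+23=47 → 436/595 = 0.7328
Macro-F1 score = mean = (0.6391 + 0.6644 + 0.7328) / 3 = 0.679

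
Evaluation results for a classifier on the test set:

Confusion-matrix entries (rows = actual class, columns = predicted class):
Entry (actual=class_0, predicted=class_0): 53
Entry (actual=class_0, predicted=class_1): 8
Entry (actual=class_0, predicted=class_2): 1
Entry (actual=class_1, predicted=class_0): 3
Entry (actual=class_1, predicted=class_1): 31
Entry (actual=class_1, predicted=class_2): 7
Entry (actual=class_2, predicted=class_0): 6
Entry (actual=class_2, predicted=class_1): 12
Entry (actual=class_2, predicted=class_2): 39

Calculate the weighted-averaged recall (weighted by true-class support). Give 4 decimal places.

0.7688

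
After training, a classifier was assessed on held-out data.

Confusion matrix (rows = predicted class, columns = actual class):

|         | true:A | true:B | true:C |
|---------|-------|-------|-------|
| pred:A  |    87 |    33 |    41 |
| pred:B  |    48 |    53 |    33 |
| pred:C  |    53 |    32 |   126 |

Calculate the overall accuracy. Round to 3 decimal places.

Accuracy = trace / total = (87+53+126=266) / 506 = 266/506 = 0.526

0.526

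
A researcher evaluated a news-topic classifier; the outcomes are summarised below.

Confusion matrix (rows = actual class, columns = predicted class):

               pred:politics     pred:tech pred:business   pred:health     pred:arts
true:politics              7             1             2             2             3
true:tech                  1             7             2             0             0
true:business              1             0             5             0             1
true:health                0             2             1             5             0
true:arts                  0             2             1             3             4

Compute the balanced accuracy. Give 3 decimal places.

Balanced accuracy = mean of per-class recall.
  politics: recall = 7/15 = 0.4667
  tech: recall = 7/10 = 0.7000
  business: recall = 5/7 = 0.7143
  health: recall = 5/8 = 0.6250
  arts: recall = 4/10 = 0.4000
Mean = (0.4667 + 0.7000 + 0.7143 + 0.6250 + 0.4000) / 5 = 0.581

0.581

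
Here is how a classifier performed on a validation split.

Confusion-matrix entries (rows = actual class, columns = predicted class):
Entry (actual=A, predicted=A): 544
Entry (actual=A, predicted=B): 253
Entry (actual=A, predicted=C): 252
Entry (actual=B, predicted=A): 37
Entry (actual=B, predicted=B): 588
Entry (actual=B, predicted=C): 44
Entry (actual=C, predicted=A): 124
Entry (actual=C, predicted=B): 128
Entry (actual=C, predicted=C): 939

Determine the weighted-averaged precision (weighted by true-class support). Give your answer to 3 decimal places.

Per-class precision (TP/(TP+FP)):
  A: TP=544, FP=37+124=161 → 544/705 = 0.7716
  B: TP=588, FP=253+128=381 → 588/969 = 0.6068
  C: TP=939, FP=252+44=296 → 939/1235 = 0.7603
Weighted-precision = Σ (supportᵢ/N)·precisionᵢ with N=2909: (1049/2909)·0.7716 + (669/2909)·0.6068 + (1191/2909)·0.7603 = 0.729

0.729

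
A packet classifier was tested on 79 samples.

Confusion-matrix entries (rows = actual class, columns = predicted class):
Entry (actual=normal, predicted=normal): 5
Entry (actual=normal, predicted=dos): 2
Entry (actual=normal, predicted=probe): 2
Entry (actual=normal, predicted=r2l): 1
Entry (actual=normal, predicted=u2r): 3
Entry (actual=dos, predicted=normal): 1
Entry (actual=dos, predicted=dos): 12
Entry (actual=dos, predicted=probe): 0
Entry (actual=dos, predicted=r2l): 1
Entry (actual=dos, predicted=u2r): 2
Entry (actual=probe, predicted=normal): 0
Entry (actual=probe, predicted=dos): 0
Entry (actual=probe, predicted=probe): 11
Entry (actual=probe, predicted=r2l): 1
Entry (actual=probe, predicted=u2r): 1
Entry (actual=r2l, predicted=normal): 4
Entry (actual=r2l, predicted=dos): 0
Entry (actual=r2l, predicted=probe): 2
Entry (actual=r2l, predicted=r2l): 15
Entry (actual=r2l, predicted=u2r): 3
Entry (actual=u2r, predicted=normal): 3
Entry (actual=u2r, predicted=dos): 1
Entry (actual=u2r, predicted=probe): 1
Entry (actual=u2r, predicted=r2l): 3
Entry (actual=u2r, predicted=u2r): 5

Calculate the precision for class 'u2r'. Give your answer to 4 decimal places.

0.3571

precision = TP/(TP+FP).
u2r: TP=5, FP=3+2+1+3=9 → 5/14 = 0.35714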